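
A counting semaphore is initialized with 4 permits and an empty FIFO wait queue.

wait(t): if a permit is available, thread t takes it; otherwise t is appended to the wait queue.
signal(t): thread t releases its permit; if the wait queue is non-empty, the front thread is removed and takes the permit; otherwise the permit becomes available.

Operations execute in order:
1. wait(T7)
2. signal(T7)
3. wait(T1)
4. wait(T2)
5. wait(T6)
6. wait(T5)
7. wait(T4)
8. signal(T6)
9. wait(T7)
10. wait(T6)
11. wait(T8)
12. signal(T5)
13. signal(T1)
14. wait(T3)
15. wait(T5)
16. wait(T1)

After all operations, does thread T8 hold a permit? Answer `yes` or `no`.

Step 1: wait(T7) -> count=3 queue=[] holders={T7}
Step 2: signal(T7) -> count=4 queue=[] holders={none}
Step 3: wait(T1) -> count=3 queue=[] holders={T1}
Step 4: wait(T2) -> count=2 queue=[] holders={T1,T2}
Step 5: wait(T6) -> count=1 queue=[] holders={T1,T2,T6}
Step 6: wait(T5) -> count=0 queue=[] holders={T1,T2,T5,T6}
Step 7: wait(T4) -> count=0 queue=[T4] holders={T1,T2,T5,T6}
Step 8: signal(T6) -> count=0 queue=[] holders={T1,T2,T4,T5}
Step 9: wait(T7) -> count=0 queue=[T7] holders={T1,T2,T4,T5}
Step 10: wait(T6) -> count=0 queue=[T7,T6] holders={T1,T2,T4,T5}
Step 11: wait(T8) -> count=0 queue=[T7,T6,T8] holders={T1,T2,T4,T5}
Step 12: signal(T5) -> count=0 queue=[T6,T8] holders={T1,T2,T4,T7}
Step 13: signal(T1) -> count=0 queue=[T8] holders={T2,T4,T6,T7}
Step 14: wait(T3) -> count=0 queue=[T8,T3] holders={T2,T4,T6,T7}
Step 15: wait(T5) -> count=0 queue=[T8,T3,T5] holders={T2,T4,T6,T7}
Step 16: wait(T1) -> count=0 queue=[T8,T3,T5,T1] holders={T2,T4,T6,T7}
Final holders: {T2,T4,T6,T7} -> T8 not in holders

Answer: no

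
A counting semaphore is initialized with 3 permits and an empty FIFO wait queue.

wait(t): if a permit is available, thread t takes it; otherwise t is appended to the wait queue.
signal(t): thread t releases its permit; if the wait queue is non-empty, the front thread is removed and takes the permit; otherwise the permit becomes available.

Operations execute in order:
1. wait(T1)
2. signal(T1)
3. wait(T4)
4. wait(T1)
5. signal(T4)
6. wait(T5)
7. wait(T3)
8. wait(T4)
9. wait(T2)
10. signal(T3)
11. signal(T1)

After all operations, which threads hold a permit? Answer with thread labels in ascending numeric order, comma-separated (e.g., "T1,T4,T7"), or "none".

Answer: T2,T4,T5

Derivation:
Step 1: wait(T1) -> count=2 queue=[] holders={T1}
Step 2: signal(T1) -> count=3 queue=[] holders={none}
Step 3: wait(T4) -> count=2 queue=[] holders={T4}
Step 4: wait(T1) -> count=1 queue=[] holders={T1,T4}
Step 5: signal(T4) -> count=2 queue=[] holders={T1}
Step 6: wait(T5) -> count=1 queue=[] holders={T1,T5}
Step 7: wait(T3) -> count=0 queue=[] holders={T1,T3,T5}
Step 8: wait(T4) -> count=0 queue=[T4] holders={T1,T3,T5}
Step 9: wait(T2) -> count=0 queue=[T4,T2] holders={T1,T3,T5}
Step 10: signal(T3) -> count=0 queue=[T2] holders={T1,T4,T5}
Step 11: signal(T1) -> count=0 queue=[] holders={T2,T4,T5}
Final holders: T2,T4,T5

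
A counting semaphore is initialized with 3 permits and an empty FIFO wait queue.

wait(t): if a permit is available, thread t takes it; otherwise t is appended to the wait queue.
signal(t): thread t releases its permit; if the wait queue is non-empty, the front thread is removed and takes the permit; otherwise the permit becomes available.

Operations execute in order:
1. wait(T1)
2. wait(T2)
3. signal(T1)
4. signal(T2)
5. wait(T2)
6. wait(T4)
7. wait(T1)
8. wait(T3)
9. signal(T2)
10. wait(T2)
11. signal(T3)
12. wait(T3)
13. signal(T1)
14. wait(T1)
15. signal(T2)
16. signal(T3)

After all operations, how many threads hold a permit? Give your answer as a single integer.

Step 1: wait(T1) -> count=2 queue=[] holders={T1}
Step 2: wait(T2) -> count=1 queue=[] holders={T1,T2}
Step 3: signal(T1) -> count=2 queue=[] holders={T2}
Step 4: signal(T2) -> count=3 queue=[] holders={none}
Step 5: wait(T2) -> count=2 queue=[] holders={T2}
Step 6: wait(T4) -> count=1 queue=[] holders={T2,T4}
Step 7: wait(T1) -> count=0 queue=[] holders={T1,T2,T4}
Step 8: wait(T3) -> count=0 queue=[T3] holders={T1,T2,T4}
Step 9: signal(T2) -> count=0 queue=[] holders={T1,T3,T4}
Step 10: wait(T2) -> count=0 queue=[T2] holders={T1,T3,T4}
Step 11: signal(T3) -> count=0 queue=[] holders={T1,T2,T4}
Step 12: wait(T3) -> count=0 queue=[T3] holders={T1,T2,T4}
Step 13: signal(T1) -> count=0 queue=[] holders={T2,T3,T4}
Step 14: wait(T1) -> count=0 queue=[T1] holders={T2,T3,T4}
Step 15: signal(T2) -> count=0 queue=[] holders={T1,T3,T4}
Step 16: signal(T3) -> count=1 queue=[] holders={T1,T4}
Final holders: {T1,T4} -> 2 thread(s)

Answer: 2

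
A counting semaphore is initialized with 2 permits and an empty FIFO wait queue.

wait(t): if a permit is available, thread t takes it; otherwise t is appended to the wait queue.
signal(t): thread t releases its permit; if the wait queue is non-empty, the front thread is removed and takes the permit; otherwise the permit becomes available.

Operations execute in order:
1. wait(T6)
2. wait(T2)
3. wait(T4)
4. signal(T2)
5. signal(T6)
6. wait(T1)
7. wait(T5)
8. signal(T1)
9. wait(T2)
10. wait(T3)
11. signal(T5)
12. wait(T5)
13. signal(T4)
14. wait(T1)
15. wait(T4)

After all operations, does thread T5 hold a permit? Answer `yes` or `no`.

Step 1: wait(T6) -> count=1 queue=[] holders={T6}
Step 2: wait(T2) -> count=0 queue=[] holders={T2,T6}
Step 3: wait(T4) -> count=0 queue=[T4] holders={T2,T6}
Step 4: signal(T2) -> count=0 queue=[] holders={T4,T6}
Step 5: signal(T6) -> count=1 queue=[] holders={T4}
Step 6: wait(T1) -> count=0 queue=[] holders={T1,T4}
Step 7: wait(T5) -> count=0 queue=[T5] holders={T1,T4}
Step 8: signal(T1) -> count=0 queue=[] holders={T4,T5}
Step 9: wait(T2) -> count=0 queue=[T2] holders={T4,T5}
Step 10: wait(T3) -> count=0 queue=[T2,T3] holders={T4,T5}
Step 11: signal(T5) -> count=0 queue=[T3] holders={T2,T4}
Step 12: wait(T5) -> count=0 queue=[T3,T5] holders={T2,T4}
Step 13: signal(T4) -> count=0 queue=[T5] holders={T2,T3}
Step 14: wait(T1) -> count=0 queue=[T5,T1] holders={T2,T3}
Step 15: wait(T4) -> count=0 queue=[T5,T1,T4] holders={T2,T3}
Final holders: {T2,T3} -> T5 not in holders

Answer: no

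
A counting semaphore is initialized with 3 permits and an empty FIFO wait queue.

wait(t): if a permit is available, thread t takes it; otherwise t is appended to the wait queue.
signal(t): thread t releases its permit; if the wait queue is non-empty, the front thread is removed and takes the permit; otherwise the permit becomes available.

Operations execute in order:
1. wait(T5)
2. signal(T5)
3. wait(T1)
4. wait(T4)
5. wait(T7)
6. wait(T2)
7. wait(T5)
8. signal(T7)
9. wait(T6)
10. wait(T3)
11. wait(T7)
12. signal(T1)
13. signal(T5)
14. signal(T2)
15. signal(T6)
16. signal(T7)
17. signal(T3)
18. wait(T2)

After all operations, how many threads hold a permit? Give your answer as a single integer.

Step 1: wait(T5) -> count=2 queue=[] holders={T5}
Step 2: signal(T5) -> count=3 queue=[] holders={none}
Step 3: wait(T1) -> count=2 queue=[] holders={T1}
Step 4: wait(T4) -> count=1 queue=[] holders={T1,T4}
Step 5: wait(T7) -> count=0 queue=[] holders={T1,T4,T7}
Step 6: wait(T2) -> count=0 queue=[T2] holders={T1,T4,T7}
Step 7: wait(T5) -> count=0 queue=[T2,T5] holders={T1,T4,T7}
Step 8: signal(T7) -> count=0 queue=[T5] holders={T1,T2,T4}
Step 9: wait(T6) -> count=0 queue=[T5,T6] holders={T1,T2,T4}
Step 10: wait(T3) -> count=0 queue=[T5,T6,T3] holders={T1,T2,T4}
Step 11: wait(T7) -> count=0 queue=[T5,T6,T3,T7] holders={T1,T2,T4}
Step 12: signal(T1) -> count=0 queue=[T6,T3,T7] holders={T2,T4,T5}
Step 13: signal(T5) -> count=0 queue=[T3,T7] holders={T2,T4,T6}
Step 14: signal(T2) -> count=0 queue=[T7] holders={T3,T4,T6}
Step 15: signal(T6) -> count=0 queue=[] holders={T3,T4,T7}
Step 16: signal(T7) -> count=1 queue=[] holders={T3,T4}
Step 17: signal(T3) -> count=2 queue=[] holders={T4}
Step 18: wait(T2) -> count=1 queue=[] holders={T2,T4}
Final holders: {T2,T4} -> 2 thread(s)

Answer: 2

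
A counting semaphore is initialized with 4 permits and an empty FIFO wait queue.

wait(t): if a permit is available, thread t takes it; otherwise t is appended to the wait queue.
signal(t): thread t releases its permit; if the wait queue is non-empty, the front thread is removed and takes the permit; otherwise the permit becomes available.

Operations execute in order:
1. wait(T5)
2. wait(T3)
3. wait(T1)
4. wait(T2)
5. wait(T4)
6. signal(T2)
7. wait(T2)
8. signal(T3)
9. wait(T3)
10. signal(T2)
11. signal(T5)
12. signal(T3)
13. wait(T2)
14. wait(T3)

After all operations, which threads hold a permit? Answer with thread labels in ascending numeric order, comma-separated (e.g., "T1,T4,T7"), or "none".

Step 1: wait(T5) -> count=3 queue=[] holders={T5}
Step 2: wait(T3) -> count=2 queue=[] holders={T3,T5}
Step 3: wait(T1) -> count=1 queue=[] holders={T1,T3,T5}
Step 4: wait(T2) -> count=0 queue=[] holders={T1,T2,T3,T5}
Step 5: wait(T4) -> count=0 queue=[T4] holders={T1,T2,T3,T5}
Step 6: signal(T2) -> count=0 queue=[] holders={T1,T3,T4,T5}
Step 7: wait(T2) -> count=0 queue=[T2] holders={T1,T3,T4,T5}
Step 8: signal(T3) -> count=0 queue=[] holders={T1,T2,T4,T5}
Step 9: wait(T3) -> count=0 queue=[T3] holders={T1,T2,T4,T5}
Step 10: signal(T2) -> count=0 queue=[] holders={T1,T3,T4,T5}
Step 11: signal(T5) -> count=1 queue=[] holders={T1,T3,T4}
Step 12: signal(T3) -> count=2 queue=[] holders={T1,T4}
Step 13: wait(T2) -> count=1 queue=[] holders={T1,T2,T4}
Step 14: wait(T3) -> count=0 queue=[] holders={T1,T2,T3,T4}
Final holders: T1,T2,T3,T4

Answer: T1,T2,T3,T4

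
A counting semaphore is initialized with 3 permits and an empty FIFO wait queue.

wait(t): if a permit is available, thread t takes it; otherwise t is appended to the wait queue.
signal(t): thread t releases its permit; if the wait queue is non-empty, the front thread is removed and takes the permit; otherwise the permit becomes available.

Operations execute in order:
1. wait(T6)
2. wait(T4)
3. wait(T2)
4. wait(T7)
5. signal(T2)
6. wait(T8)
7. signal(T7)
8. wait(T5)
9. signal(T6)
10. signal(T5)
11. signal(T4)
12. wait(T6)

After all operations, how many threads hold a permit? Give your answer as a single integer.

Step 1: wait(T6) -> count=2 queue=[] holders={T6}
Step 2: wait(T4) -> count=1 queue=[] holders={T4,T6}
Step 3: wait(T2) -> count=0 queue=[] holders={T2,T4,T6}
Step 4: wait(T7) -> count=0 queue=[T7] holders={T2,T4,T6}
Step 5: signal(T2) -> count=0 queue=[] holders={T4,T6,T7}
Step 6: wait(T8) -> count=0 queue=[T8] holders={T4,T6,T7}
Step 7: signal(T7) -> count=0 queue=[] holders={T4,T6,T8}
Step 8: wait(T5) -> count=0 queue=[T5] holders={T4,T6,T8}
Step 9: signal(T6) -> count=0 queue=[] holders={T4,T5,T8}
Step 10: signal(T5) -> count=1 queue=[] holders={T4,T8}
Step 11: signal(T4) -> count=2 queue=[] holders={T8}
Step 12: wait(T6) -> count=1 queue=[] holders={T6,T8}
Final holders: {T6,T8} -> 2 thread(s)

Answer: 2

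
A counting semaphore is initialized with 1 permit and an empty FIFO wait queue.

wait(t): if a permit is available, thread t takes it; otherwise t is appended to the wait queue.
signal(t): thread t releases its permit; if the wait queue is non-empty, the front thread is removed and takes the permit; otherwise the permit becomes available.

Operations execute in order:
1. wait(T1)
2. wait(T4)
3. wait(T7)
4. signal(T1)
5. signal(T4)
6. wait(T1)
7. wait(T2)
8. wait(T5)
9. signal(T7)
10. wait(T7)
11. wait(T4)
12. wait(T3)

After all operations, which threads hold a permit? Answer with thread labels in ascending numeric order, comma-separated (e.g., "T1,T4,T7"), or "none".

Answer: T1

Derivation:
Step 1: wait(T1) -> count=0 queue=[] holders={T1}
Step 2: wait(T4) -> count=0 queue=[T4] holders={T1}
Step 3: wait(T7) -> count=0 queue=[T4,T7] holders={T1}
Step 4: signal(T1) -> count=0 queue=[T7] holders={T4}
Step 5: signal(T4) -> count=0 queue=[] holders={T7}
Step 6: wait(T1) -> count=0 queue=[T1] holders={T7}
Step 7: wait(T2) -> count=0 queue=[T1,T2] holders={T7}
Step 8: wait(T5) -> count=0 queue=[T1,T2,T5] holders={T7}
Step 9: signal(T7) -> count=0 queue=[T2,T5] holders={T1}
Step 10: wait(T7) -> count=0 queue=[T2,T5,T7] holders={T1}
Step 11: wait(T4) -> count=0 queue=[T2,T5,T7,T4] holders={T1}
Step 12: wait(T3) -> count=0 queue=[T2,T5,T7,T4,T3] holders={T1}
Final holders: T1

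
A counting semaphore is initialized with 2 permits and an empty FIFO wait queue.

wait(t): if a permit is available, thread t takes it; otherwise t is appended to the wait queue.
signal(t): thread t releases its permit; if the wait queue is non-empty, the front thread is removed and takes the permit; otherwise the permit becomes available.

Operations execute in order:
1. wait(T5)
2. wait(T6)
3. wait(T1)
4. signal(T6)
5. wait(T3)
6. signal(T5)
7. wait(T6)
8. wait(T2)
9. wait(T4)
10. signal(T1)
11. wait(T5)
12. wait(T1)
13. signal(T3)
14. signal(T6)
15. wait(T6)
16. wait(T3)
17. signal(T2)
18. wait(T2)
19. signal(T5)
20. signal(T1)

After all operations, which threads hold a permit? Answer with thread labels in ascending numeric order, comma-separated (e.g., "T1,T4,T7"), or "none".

Step 1: wait(T5) -> count=1 queue=[] holders={T5}
Step 2: wait(T6) -> count=0 queue=[] holders={T5,T6}
Step 3: wait(T1) -> count=0 queue=[T1] holders={T5,T6}
Step 4: signal(T6) -> count=0 queue=[] holders={T1,T5}
Step 5: wait(T3) -> count=0 queue=[T3] holders={T1,T5}
Step 6: signal(T5) -> count=0 queue=[] holders={T1,T3}
Step 7: wait(T6) -> count=0 queue=[T6] holders={T1,T3}
Step 8: wait(T2) -> count=0 queue=[T6,T2] holders={T1,T3}
Step 9: wait(T4) -> count=0 queue=[T6,T2,T4] holders={T1,T3}
Step 10: signal(T1) -> count=0 queue=[T2,T4] holders={T3,T6}
Step 11: wait(T5) -> count=0 queue=[T2,T4,T5] holders={T3,T6}
Step 12: wait(T1) -> count=0 queue=[T2,T4,T5,T1] holders={T3,T6}
Step 13: signal(T3) -> count=0 queue=[T4,T5,T1] holders={T2,T6}
Step 14: signal(T6) -> count=0 queue=[T5,T1] holders={T2,T4}
Step 15: wait(T6) -> count=0 queue=[T5,T1,T6] holders={T2,T4}
Step 16: wait(T3) -> count=0 queue=[T5,T1,T6,T3] holders={T2,T4}
Step 17: signal(T2) -> count=0 queue=[T1,T6,T3] holders={T4,T5}
Step 18: wait(T2) -> count=0 queue=[T1,T6,T3,T2] holders={T4,T5}
Step 19: signal(T5) -> count=0 queue=[T6,T3,T2] holders={T1,T4}
Step 20: signal(T1) -> count=0 queue=[T3,T2] holders={T4,T6}
Final holders: T4,T6

Answer: T4,T6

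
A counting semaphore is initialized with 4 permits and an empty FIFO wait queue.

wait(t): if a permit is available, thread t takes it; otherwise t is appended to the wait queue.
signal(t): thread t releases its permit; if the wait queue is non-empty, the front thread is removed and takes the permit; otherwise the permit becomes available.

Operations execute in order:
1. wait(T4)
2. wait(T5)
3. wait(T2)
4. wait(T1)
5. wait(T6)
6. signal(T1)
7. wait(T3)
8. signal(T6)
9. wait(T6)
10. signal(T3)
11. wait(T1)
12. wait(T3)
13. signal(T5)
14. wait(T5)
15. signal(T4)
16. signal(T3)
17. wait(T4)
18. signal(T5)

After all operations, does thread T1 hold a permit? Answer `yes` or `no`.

Answer: yes

Derivation:
Step 1: wait(T4) -> count=3 queue=[] holders={T4}
Step 2: wait(T5) -> count=2 queue=[] holders={T4,T5}
Step 3: wait(T2) -> count=1 queue=[] holders={T2,T4,T5}
Step 4: wait(T1) -> count=0 queue=[] holders={T1,T2,T4,T5}
Step 5: wait(T6) -> count=0 queue=[T6] holders={T1,T2,T4,T5}
Step 6: signal(T1) -> count=0 queue=[] holders={T2,T4,T5,T6}
Step 7: wait(T3) -> count=0 queue=[T3] holders={T2,T4,T5,T6}
Step 8: signal(T6) -> count=0 queue=[] holders={T2,T3,T4,T5}
Step 9: wait(T6) -> count=0 queue=[T6] holders={T2,T3,T4,T5}
Step 10: signal(T3) -> count=0 queue=[] holders={T2,T4,T5,T6}
Step 11: wait(T1) -> count=0 queue=[T1] holders={T2,T4,T5,T6}
Step 12: wait(T3) -> count=0 queue=[T1,T3] holders={T2,T4,T5,T6}
Step 13: signal(T5) -> count=0 queue=[T3] holders={T1,T2,T4,T6}
Step 14: wait(T5) -> count=0 queue=[T3,T5] holders={T1,T2,T4,T6}
Step 15: signal(T4) -> count=0 queue=[T5] holders={T1,T2,T3,T6}
Step 16: signal(T3) -> count=0 queue=[] holders={T1,T2,T5,T6}
Step 17: wait(T4) -> count=0 queue=[T4] holders={T1,T2,T5,T6}
Step 18: signal(T5) -> count=0 queue=[] holders={T1,T2,T4,T6}
Final holders: {T1,T2,T4,T6} -> T1 in holders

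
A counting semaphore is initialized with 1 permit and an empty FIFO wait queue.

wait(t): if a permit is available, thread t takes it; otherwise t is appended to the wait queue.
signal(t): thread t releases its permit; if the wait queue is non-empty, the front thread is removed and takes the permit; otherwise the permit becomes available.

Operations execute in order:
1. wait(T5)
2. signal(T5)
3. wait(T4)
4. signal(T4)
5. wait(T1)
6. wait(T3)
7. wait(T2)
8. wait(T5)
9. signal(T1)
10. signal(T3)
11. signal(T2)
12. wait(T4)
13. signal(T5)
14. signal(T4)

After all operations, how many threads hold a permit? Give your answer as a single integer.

Answer: 0

Derivation:
Step 1: wait(T5) -> count=0 queue=[] holders={T5}
Step 2: signal(T5) -> count=1 queue=[] holders={none}
Step 3: wait(T4) -> count=0 queue=[] holders={T4}
Step 4: signal(T4) -> count=1 queue=[] holders={none}
Step 5: wait(T1) -> count=0 queue=[] holders={T1}
Step 6: wait(T3) -> count=0 queue=[T3] holders={T1}
Step 7: wait(T2) -> count=0 queue=[T3,T2] holders={T1}
Step 8: wait(T5) -> count=0 queue=[T3,T2,T5] holders={T1}
Step 9: signal(T1) -> count=0 queue=[T2,T5] holders={T3}
Step 10: signal(T3) -> count=0 queue=[T5] holders={T2}
Step 11: signal(T2) -> count=0 queue=[] holders={T5}
Step 12: wait(T4) -> count=0 queue=[T4] holders={T5}
Step 13: signal(T5) -> count=0 queue=[] holders={T4}
Step 14: signal(T4) -> count=1 queue=[] holders={none}
Final holders: {none} -> 0 thread(s)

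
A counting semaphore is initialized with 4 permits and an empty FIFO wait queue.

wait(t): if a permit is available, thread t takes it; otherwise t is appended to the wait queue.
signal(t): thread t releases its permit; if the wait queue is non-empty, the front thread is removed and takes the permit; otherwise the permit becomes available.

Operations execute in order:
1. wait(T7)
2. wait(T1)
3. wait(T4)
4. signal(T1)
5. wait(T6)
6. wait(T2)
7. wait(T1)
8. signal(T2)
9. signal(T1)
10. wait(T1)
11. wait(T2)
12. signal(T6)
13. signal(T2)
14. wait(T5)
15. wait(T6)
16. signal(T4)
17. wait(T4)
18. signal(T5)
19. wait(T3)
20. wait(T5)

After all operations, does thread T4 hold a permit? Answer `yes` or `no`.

Step 1: wait(T7) -> count=3 queue=[] holders={T7}
Step 2: wait(T1) -> count=2 queue=[] holders={T1,T7}
Step 3: wait(T4) -> count=1 queue=[] holders={T1,T4,T7}
Step 4: signal(T1) -> count=2 queue=[] holders={T4,T7}
Step 5: wait(T6) -> count=1 queue=[] holders={T4,T6,T7}
Step 6: wait(T2) -> count=0 queue=[] holders={T2,T4,T6,T7}
Step 7: wait(T1) -> count=0 queue=[T1] holders={T2,T4,T6,T7}
Step 8: signal(T2) -> count=0 queue=[] holders={T1,T4,T6,T7}
Step 9: signal(T1) -> count=1 queue=[] holders={T4,T6,T7}
Step 10: wait(T1) -> count=0 queue=[] holders={T1,T4,T6,T7}
Step 11: wait(T2) -> count=0 queue=[T2] holders={T1,T4,T6,T7}
Step 12: signal(T6) -> count=0 queue=[] holders={T1,T2,T4,T7}
Step 13: signal(T2) -> count=1 queue=[] holders={T1,T4,T7}
Step 14: wait(T5) -> count=0 queue=[] holders={T1,T4,T5,T7}
Step 15: wait(T6) -> count=0 queue=[T6] holders={T1,T4,T5,T7}
Step 16: signal(T4) -> count=0 queue=[] holders={T1,T5,T6,T7}
Step 17: wait(T4) -> count=0 queue=[T4] holders={T1,T5,T6,T7}
Step 18: signal(T5) -> count=0 queue=[] holders={T1,T4,T6,T7}
Step 19: wait(T3) -> count=0 queue=[T3] holders={T1,T4,T6,T7}
Step 20: wait(T5) -> count=0 queue=[T3,T5] holders={T1,T4,T6,T7}
Final holders: {T1,T4,T6,T7} -> T4 in holders

Answer: yes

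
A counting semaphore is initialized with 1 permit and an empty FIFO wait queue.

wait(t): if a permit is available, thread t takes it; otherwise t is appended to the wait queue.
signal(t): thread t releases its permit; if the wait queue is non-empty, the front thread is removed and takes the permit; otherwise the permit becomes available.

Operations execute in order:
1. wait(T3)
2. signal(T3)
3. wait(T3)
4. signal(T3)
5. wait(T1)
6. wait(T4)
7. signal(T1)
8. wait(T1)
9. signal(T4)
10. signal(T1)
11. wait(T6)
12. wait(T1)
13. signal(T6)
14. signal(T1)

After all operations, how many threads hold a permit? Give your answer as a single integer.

Step 1: wait(T3) -> count=0 queue=[] holders={T3}
Step 2: signal(T3) -> count=1 queue=[] holders={none}
Step 3: wait(T3) -> count=0 queue=[] holders={T3}
Step 4: signal(T3) -> count=1 queue=[] holders={none}
Step 5: wait(T1) -> count=0 queue=[] holders={T1}
Step 6: wait(T4) -> count=0 queue=[T4] holders={T1}
Step 7: signal(T1) -> count=0 queue=[] holders={T4}
Step 8: wait(T1) -> count=0 queue=[T1] holders={T4}
Step 9: signal(T4) -> count=0 queue=[] holders={T1}
Step 10: signal(T1) -> count=1 queue=[] holders={none}
Step 11: wait(T6) -> count=0 queue=[] holders={T6}
Step 12: wait(T1) -> count=0 queue=[T1] holders={T6}
Step 13: signal(T6) -> count=0 queue=[] holders={T1}
Step 14: signal(T1) -> count=1 queue=[] holders={none}
Final holders: {none} -> 0 thread(s)

Answer: 0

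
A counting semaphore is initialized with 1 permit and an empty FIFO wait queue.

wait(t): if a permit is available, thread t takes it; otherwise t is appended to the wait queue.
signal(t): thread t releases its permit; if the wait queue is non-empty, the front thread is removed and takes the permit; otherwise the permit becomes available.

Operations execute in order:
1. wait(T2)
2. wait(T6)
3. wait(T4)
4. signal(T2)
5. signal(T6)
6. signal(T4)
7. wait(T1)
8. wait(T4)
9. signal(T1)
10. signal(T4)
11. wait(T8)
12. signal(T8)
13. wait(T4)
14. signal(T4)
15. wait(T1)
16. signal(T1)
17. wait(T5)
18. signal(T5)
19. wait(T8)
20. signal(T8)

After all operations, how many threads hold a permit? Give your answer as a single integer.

Step 1: wait(T2) -> count=0 queue=[] holders={T2}
Step 2: wait(T6) -> count=0 queue=[T6] holders={T2}
Step 3: wait(T4) -> count=0 queue=[T6,T4] holders={T2}
Step 4: signal(T2) -> count=0 queue=[T4] holders={T6}
Step 5: signal(T6) -> count=0 queue=[] holders={T4}
Step 6: signal(T4) -> count=1 queue=[] holders={none}
Step 7: wait(T1) -> count=0 queue=[] holders={T1}
Step 8: wait(T4) -> count=0 queue=[T4] holders={T1}
Step 9: signal(T1) -> count=0 queue=[] holders={T4}
Step 10: signal(T4) -> count=1 queue=[] holders={none}
Step 11: wait(T8) -> count=0 queue=[] holders={T8}
Step 12: signal(T8) -> count=1 queue=[] holders={none}
Step 13: wait(T4) -> count=0 queue=[] holders={T4}
Step 14: signal(T4) -> count=1 queue=[] holders={none}
Step 15: wait(T1) -> count=0 queue=[] holders={T1}
Step 16: signal(T1) -> count=1 queue=[] holders={none}
Step 17: wait(T5) -> count=0 queue=[] holders={T5}
Step 18: signal(T5) -> count=1 queue=[] holders={none}
Step 19: wait(T8) -> count=0 queue=[] holders={T8}
Step 20: signal(T8) -> count=1 queue=[] holders={none}
Final holders: {none} -> 0 thread(s)

Answer: 0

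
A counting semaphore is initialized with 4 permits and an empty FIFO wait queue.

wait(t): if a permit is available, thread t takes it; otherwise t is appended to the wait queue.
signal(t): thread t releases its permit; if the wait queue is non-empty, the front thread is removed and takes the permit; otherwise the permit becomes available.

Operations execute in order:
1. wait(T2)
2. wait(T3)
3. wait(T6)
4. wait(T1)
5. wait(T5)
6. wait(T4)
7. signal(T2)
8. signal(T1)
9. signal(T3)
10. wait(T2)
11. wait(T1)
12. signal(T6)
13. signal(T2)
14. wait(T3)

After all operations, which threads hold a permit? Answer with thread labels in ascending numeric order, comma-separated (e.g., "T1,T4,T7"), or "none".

Step 1: wait(T2) -> count=3 queue=[] holders={T2}
Step 2: wait(T3) -> count=2 queue=[] holders={T2,T3}
Step 3: wait(T6) -> count=1 queue=[] holders={T2,T3,T6}
Step 4: wait(T1) -> count=0 queue=[] holders={T1,T2,T3,T6}
Step 5: wait(T5) -> count=0 queue=[T5] holders={T1,T2,T3,T6}
Step 6: wait(T4) -> count=0 queue=[T5,T4] holders={T1,T2,T3,T6}
Step 7: signal(T2) -> count=0 queue=[T4] holders={T1,T3,T5,T6}
Step 8: signal(T1) -> count=0 queue=[] holders={T3,T4,T5,T6}
Step 9: signal(T3) -> count=1 queue=[] holders={T4,T5,T6}
Step 10: wait(T2) -> count=0 queue=[] holders={T2,T4,T5,T6}
Step 11: wait(T1) -> count=0 queue=[T1] holders={T2,T4,T5,T6}
Step 12: signal(T6) -> count=0 queue=[] holders={T1,T2,T4,T5}
Step 13: signal(T2) -> count=1 queue=[] holders={T1,T4,T5}
Step 14: wait(T3) -> count=0 queue=[] holders={T1,T3,T4,T5}
Final holders: T1,T3,T4,T5

Answer: T1,T3,T4,T5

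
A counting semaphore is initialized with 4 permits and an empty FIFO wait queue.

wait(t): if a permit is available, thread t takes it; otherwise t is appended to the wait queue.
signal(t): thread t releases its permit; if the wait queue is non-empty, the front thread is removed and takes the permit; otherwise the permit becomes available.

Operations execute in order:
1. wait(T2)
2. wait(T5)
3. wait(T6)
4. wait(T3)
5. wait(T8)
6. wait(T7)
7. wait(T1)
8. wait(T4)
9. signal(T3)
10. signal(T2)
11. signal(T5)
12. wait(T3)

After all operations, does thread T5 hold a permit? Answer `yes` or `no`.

Step 1: wait(T2) -> count=3 queue=[] holders={T2}
Step 2: wait(T5) -> count=2 queue=[] holders={T2,T5}
Step 3: wait(T6) -> count=1 queue=[] holders={T2,T5,T6}
Step 4: wait(T3) -> count=0 queue=[] holders={T2,T3,T5,T6}
Step 5: wait(T8) -> count=0 queue=[T8] holders={T2,T3,T5,T6}
Step 6: wait(T7) -> count=0 queue=[T8,T7] holders={T2,T3,T5,T6}
Step 7: wait(T1) -> count=0 queue=[T8,T7,T1] holders={T2,T3,T5,T6}
Step 8: wait(T4) -> count=0 queue=[T8,T7,T1,T4] holders={T2,T3,T5,T6}
Step 9: signal(T3) -> count=0 queue=[T7,T1,T4] holders={T2,T5,T6,T8}
Step 10: signal(T2) -> count=0 queue=[T1,T4] holders={T5,T6,T7,T8}
Step 11: signal(T5) -> count=0 queue=[T4] holders={T1,T6,T7,T8}
Step 12: wait(T3) -> count=0 queue=[T4,T3] holders={T1,T6,T7,T8}
Final holders: {T1,T6,T7,T8} -> T5 not in holders

Answer: no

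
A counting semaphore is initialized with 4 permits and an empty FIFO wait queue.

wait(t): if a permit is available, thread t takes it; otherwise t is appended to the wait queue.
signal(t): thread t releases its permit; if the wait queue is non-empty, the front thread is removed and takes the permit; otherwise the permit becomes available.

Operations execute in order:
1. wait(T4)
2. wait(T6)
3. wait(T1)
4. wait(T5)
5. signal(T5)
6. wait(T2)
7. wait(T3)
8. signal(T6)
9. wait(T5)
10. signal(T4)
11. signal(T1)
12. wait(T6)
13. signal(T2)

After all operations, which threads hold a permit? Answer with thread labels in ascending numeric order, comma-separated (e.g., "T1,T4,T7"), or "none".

Step 1: wait(T4) -> count=3 queue=[] holders={T4}
Step 2: wait(T6) -> count=2 queue=[] holders={T4,T6}
Step 3: wait(T1) -> count=1 queue=[] holders={T1,T4,T6}
Step 4: wait(T5) -> count=0 queue=[] holders={T1,T4,T5,T6}
Step 5: signal(T5) -> count=1 queue=[] holders={T1,T4,T6}
Step 6: wait(T2) -> count=0 queue=[] holders={T1,T2,T4,T6}
Step 7: wait(T3) -> count=0 queue=[T3] holders={T1,T2,T4,T6}
Step 8: signal(T6) -> count=0 queue=[] holders={T1,T2,T3,T4}
Step 9: wait(T5) -> count=0 queue=[T5] holders={T1,T2,T3,T4}
Step 10: signal(T4) -> count=0 queue=[] holders={T1,T2,T3,T5}
Step 11: signal(T1) -> count=1 queue=[] holders={T2,T3,T5}
Step 12: wait(T6) -> count=0 queue=[] holders={T2,T3,T5,T6}
Step 13: signal(T2) -> count=1 queue=[] holders={T3,T5,T6}
Final holders: T3,T5,T6

Answer: T3,T5,T6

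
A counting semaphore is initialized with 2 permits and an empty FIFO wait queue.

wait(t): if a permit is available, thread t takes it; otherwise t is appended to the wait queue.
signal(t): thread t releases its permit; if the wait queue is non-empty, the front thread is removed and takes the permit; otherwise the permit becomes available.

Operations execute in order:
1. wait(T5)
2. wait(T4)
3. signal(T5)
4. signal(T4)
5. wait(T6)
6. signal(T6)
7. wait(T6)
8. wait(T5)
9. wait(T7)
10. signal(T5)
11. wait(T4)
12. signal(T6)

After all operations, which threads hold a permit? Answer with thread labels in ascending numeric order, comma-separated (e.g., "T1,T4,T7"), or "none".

Answer: T4,T7

Derivation:
Step 1: wait(T5) -> count=1 queue=[] holders={T5}
Step 2: wait(T4) -> count=0 queue=[] holders={T4,T5}
Step 3: signal(T5) -> count=1 queue=[] holders={T4}
Step 4: signal(T4) -> count=2 queue=[] holders={none}
Step 5: wait(T6) -> count=1 queue=[] holders={T6}
Step 6: signal(T6) -> count=2 queue=[] holders={none}
Step 7: wait(T6) -> count=1 queue=[] holders={T6}
Step 8: wait(T5) -> count=0 queue=[] holders={T5,T6}
Step 9: wait(T7) -> count=0 queue=[T7] holders={T5,T6}
Step 10: signal(T5) -> count=0 queue=[] holders={T6,T7}
Step 11: wait(T4) -> count=0 queue=[T4] holders={T6,T7}
Step 12: signal(T6) -> count=0 queue=[] holders={T4,T7}
Final holders: T4,T7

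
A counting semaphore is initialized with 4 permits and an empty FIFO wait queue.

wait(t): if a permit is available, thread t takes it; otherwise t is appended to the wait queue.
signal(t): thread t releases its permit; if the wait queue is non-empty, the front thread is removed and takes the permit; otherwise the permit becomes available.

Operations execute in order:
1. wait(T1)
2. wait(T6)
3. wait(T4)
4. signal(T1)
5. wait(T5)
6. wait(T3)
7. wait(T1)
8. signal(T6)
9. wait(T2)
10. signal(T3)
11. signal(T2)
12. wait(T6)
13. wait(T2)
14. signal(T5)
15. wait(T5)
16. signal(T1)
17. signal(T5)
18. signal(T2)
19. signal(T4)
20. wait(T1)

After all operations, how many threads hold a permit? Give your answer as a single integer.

Step 1: wait(T1) -> count=3 queue=[] holders={T1}
Step 2: wait(T6) -> count=2 queue=[] holders={T1,T6}
Step 3: wait(T4) -> count=1 queue=[] holders={T1,T4,T6}
Step 4: signal(T1) -> count=2 queue=[] holders={T4,T6}
Step 5: wait(T5) -> count=1 queue=[] holders={T4,T5,T6}
Step 6: wait(T3) -> count=0 queue=[] holders={T3,T4,T5,T6}
Step 7: wait(T1) -> count=0 queue=[T1] holders={T3,T4,T5,T6}
Step 8: signal(T6) -> count=0 queue=[] holders={T1,T3,T4,T5}
Step 9: wait(T2) -> count=0 queue=[T2] holders={T1,T3,T4,T5}
Step 10: signal(T3) -> count=0 queue=[] holders={T1,T2,T4,T5}
Step 11: signal(T2) -> count=1 queue=[] holders={T1,T4,T5}
Step 12: wait(T6) -> count=0 queue=[] holders={T1,T4,T5,T6}
Step 13: wait(T2) -> count=0 queue=[T2] holders={T1,T4,T5,T6}
Step 14: signal(T5) -> count=0 queue=[] holders={T1,T2,T4,T6}
Step 15: wait(T5) -> count=0 queue=[T5] holders={T1,T2,T4,T6}
Step 16: signal(T1) -> count=0 queue=[] holders={T2,T4,T5,T6}
Step 17: signal(T5) -> count=1 queue=[] holders={T2,T4,T6}
Step 18: signal(T2) -> count=2 queue=[] holders={T4,T6}
Step 19: signal(T4) -> count=3 queue=[] holders={T6}
Step 20: wait(T1) -> count=2 queue=[] holders={T1,T6}
Final holders: {T1,T6} -> 2 thread(s)

Answer: 2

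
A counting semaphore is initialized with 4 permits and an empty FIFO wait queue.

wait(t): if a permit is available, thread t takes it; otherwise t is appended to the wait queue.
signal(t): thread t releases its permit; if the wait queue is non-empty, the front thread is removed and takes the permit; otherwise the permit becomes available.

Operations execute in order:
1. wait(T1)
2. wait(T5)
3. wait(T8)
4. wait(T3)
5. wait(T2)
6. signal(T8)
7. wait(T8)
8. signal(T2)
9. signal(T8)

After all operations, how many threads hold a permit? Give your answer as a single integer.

Answer: 3

Derivation:
Step 1: wait(T1) -> count=3 queue=[] holders={T1}
Step 2: wait(T5) -> count=2 queue=[] holders={T1,T5}
Step 3: wait(T8) -> count=1 queue=[] holders={T1,T5,T8}
Step 4: wait(T3) -> count=0 queue=[] holders={T1,T3,T5,T8}
Step 5: wait(T2) -> count=0 queue=[T2] holders={T1,T3,T5,T8}
Step 6: signal(T8) -> count=0 queue=[] holders={T1,T2,T3,T5}
Step 7: wait(T8) -> count=0 queue=[T8] holders={T1,T2,T3,T5}
Step 8: signal(T2) -> count=0 queue=[] holders={T1,T3,T5,T8}
Step 9: signal(T8) -> count=1 queue=[] holders={T1,T3,T5}
Final holders: {T1,T3,T5} -> 3 thread(s)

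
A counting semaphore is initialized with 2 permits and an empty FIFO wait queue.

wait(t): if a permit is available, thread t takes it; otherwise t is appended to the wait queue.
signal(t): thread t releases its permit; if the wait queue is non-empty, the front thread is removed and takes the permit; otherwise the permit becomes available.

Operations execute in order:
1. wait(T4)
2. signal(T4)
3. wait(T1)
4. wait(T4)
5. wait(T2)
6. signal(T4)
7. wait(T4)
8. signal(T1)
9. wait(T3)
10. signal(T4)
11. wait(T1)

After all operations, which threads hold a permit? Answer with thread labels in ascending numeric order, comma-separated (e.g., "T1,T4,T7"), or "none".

Answer: T2,T3

Derivation:
Step 1: wait(T4) -> count=1 queue=[] holders={T4}
Step 2: signal(T4) -> count=2 queue=[] holders={none}
Step 3: wait(T1) -> count=1 queue=[] holders={T1}
Step 4: wait(T4) -> count=0 queue=[] holders={T1,T4}
Step 5: wait(T2) -> count=0 queue=[T2] holders={T1,T4}
Step 6: signal(T4) -> count=0 queue=[] holders={T1,T2}
Step 7: wait(T4) -> count=0 queue=[T4] holders={T1,T2}
Step 8: signal(T1) -> count=0 queue=[] holders={T2,T4}
Step 9: wait(T3) -> count=0 queue=[T3] holders={T2,T4}
Step 10: signal(T4) -> count=0 queue=[] holders={T2,T3}
Step 11: wait(T1) -> count=0 queue=[T1] holders={T2,T3}
Final holders: T2,T3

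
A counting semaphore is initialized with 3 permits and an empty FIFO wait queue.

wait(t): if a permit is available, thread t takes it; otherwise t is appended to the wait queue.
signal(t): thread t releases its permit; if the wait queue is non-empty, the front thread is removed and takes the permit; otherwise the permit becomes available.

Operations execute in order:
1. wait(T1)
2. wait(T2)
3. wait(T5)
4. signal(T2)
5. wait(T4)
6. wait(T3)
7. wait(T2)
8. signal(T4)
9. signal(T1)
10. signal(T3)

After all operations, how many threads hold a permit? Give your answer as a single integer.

Step 1: wait(T1) -> count=2 queue=[] holders={T1}
Step 2: wait(T2) -> count=1 queue=[] holders={T1,T2}
Step 3: wait(T5) -> count=0 queue=[] holders={T1,T2,T5}
Step 4: signal(T2) -> count=1 queue=[] holders={T1,T5}
Step 5: wait(T4) -> count=0 queue=[] holders={T1,T4,T5}
Step 6: wait(T3) -> count=0 queue=[T3] holders={T1,T4,T5}
Step 7: wait(T2) -> count=0 queue=[T3,T2] holders={T1,T4,T5}
Step 8: signal(T4) -> count=0 queue=[T2] holders={T1,T3,T5}
Step 9: signal(T1) -> count=0 queue=[] holders={T2,T3,T5}
Step 10: signal(T3) -> count=1 queue=[] holders={T2,T5}
Final holders: {T2,T5} -> 2 thread(s)

Answer: 2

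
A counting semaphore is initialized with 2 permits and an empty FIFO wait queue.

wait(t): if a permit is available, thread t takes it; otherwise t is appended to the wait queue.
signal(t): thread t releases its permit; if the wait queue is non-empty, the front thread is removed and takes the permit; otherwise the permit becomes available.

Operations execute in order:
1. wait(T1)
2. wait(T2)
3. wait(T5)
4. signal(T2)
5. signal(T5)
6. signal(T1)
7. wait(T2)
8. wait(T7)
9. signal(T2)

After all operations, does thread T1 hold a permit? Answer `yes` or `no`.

Answer: no

Derivation:
Step 1: wait(T1) -> count=1 queue=[] holders={T1}
Step 2: wait(T2) -> count=0 queue=[] holders={T1,T2}
Step 3: wait(T5) -> count=0 queue=[T5] holders={T1,T2}
Step 4: signal(T2) -> count=0 queue=[] holders={T1,T5}
Step 5: signal(T5) -> count=1 queue=[] holders={T1}
Step 6: signal(T1) -> count=2 queue=[] holders={none}
Step 7: wait(T2) -> count=1 queue=[] holders={T2}
Step 8: wait(T7) -> count=0 queue=[] holders={T2,T7}
Step 9: signal(T2) -> count=1 queue=[] holders={T7}
Final holders: {T7} -> T1 not in holders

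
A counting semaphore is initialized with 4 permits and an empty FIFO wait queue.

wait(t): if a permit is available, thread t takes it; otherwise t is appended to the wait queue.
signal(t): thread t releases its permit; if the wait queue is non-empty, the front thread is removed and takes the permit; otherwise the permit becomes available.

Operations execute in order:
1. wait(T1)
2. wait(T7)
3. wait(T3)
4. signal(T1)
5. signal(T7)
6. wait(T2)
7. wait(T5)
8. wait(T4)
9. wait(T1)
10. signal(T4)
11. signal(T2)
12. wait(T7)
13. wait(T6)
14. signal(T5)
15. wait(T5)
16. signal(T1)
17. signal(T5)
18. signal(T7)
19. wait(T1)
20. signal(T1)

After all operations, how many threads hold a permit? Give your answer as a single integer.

Answer: 2

Derivation:
Step 1: wait(T1) -> count=3 queue=[] holders={T1}
Step 2: wait(T7) -> count=2 queue=[] holders={T1,T7}
Step 3: wait(T3) -> count=1 queue=[] holders={T1,T3,T7}
Step 4: signal(T1) -> count=2 queue=[] holders={T3,T7}
Step 5: signal(T7) -> count=3 queue=[] holders={T3}
Step 6: wait(T2) -> count=2 queue=[] holders={T2,T3}
Step 7: wait(T5) -> count=1 queue=[] holders={T2,T3,T5}
Step 8: wait(T4) -> count=0 queue=[] holders={T2,T3,T4,T5}
Step 9: wait(T1) -> count=0 queue=[T1] holders={T2,T3,T4,T5}
Step 10: signal(T4) -> count=0 queue=[] holders={T1,T2,T3,T5}
Step 11: signal(T2) -> count=1 queue=[] holders={T1,T3,T5}
Step 12: wait(T7) -> count=0 queue=[] holders={T1,T3,T5,T7}
Step 13: wait(T6) -> count=0 queue=[T6] holders={T1,T3,T5,T7}
Step 14: signal(T5) -> count=0 queue=[] holders={T1,T3,T6,T7}
Step 15: wait(T5) -> count=0 queue=[T5] holders={T1,T3,T6,T7}
Step 16: signal(T1) -> count=0 queue=[] holders={T3,T5,T6,T7}
Step 17: signal(T5) -> count=1 queue=[] holders={T3,T6,T7}
Step 18: signal(T7) -> count=2 queue=[] holders={T3,T6}
Step 19: wait(T1) -> count=1 queue=[] holders={T1,T3,T6}
Step 20: signal(T1) -> count=2 queue=[] holders={T3,T6}
Final holders: {T3,T6} -> 2 thread(s)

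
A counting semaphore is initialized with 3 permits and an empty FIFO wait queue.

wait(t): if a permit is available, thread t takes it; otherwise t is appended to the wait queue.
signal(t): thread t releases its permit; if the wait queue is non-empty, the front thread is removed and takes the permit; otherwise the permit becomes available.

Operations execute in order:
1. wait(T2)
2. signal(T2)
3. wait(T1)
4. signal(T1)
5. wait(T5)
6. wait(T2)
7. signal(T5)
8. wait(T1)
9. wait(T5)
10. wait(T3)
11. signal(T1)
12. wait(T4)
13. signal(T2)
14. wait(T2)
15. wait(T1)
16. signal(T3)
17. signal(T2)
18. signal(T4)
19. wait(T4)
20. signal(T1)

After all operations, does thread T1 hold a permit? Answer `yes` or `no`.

Step 1: wait(T2) -> count=2 queue=[] holders={T2}
Step 2: signal(T2) -> count=3 queue=[] holders={none}
Step 3: wait(T1) -> count=2 queue=[] holders={T1}
Step 4: signal(T1) -> count=3 queue=[] holders={none}
Step 5: wait(T5) -> count=2 queue=[] holders={T5}
Step 6: wait(T2) -> count=1 queue=[] holders={T2,T5}
Step 7: signal(T5) -> count=2 queue=[] holders={T2}
Step 8: wait(T1) -> count=1 queue=[] holders={T1,T2}
Step 9: wait(T5) -> count=0 queue=[] holders={T1,T2,T5}
Step 10: wait(T3) -> count=0 queue=[T3] holders={T1,T2,T5}
Step 11: signal(T1) -> count=0 queue=[] holders={T2,T3,T5}
Step 12: wait(T4) -> count=0 queue=[T4] holders={T2,T3,T5}
Step 13: signal(T2) -> count=0 queue=[] holders={T3,T4,T5}
Step 14: wait(T2) -> count=0 queue=[T2] holders={T3,T4,T5}
Step 15: wait(T1) -> count=0 queue=[T2,T1] holders={T3,T4,T5}
Step 16: signal(T3) -> count=0 queue=[T1] holders={T2,T4,T5}
Step 17: signal(T2) -> count=0 queue=[] holders={T1,T4,T5}
Step 18: signal(T4) -> count=1 queue=[] holders={T1,T5}
Step 19: wait(T4) -> count=0 queue=[] holders={T1,T4,T5}
Step 20: signal(T1) -> count=1 queue=[] holders={T4,T5}
Final holders: {T4,T5} -> T1 not in holders

Answer: no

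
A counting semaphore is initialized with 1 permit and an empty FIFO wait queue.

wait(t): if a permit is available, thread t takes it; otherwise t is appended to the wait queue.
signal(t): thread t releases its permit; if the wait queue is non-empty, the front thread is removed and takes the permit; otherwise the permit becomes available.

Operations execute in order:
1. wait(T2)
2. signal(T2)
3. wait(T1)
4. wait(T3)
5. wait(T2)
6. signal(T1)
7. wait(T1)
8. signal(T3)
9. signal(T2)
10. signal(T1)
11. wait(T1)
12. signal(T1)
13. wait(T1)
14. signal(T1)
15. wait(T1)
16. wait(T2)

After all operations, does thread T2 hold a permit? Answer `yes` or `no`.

Step 1: wait(T2) -> count=0 queue=[] holders={T2}
Step 2: signal(T2) -> count=1 queue=[] holders={none}
Step 3: wait(T1) -> count=0 queue=[] holders={T1}
Step 4: wait(T3) -> count=0 queue=[T3] holders={T1}
Step 5: wait(T2) -> count=0 queue=[T3,T2] holders={T1}
Step 6: signal(T1) -> count=0 queue=[T2] holders={T3}
Step 7: wait(T1) -> count=0 queue=[T2,T1] holders={T3}
Step 8: signal(T3) -> count=0 queue=[T1] holders={T2}
Step 9: signal(T2) -> count=0 queue=[] holders={T1}
Step 10: signal(T1) -> count=1 queue=[] holders={none}
Step 11: wait(T1) -> count=0 queue=[] holders={T1}
Step 12: signal(T1) -> count=1 queue=[] holders={none}
Step 13: wait(T1) -> count=0 queue=[] holders={T1}
Step 14: signal(T1) -> count=1 queue=[] holders={none}
Step 15: wait(T1) -> count=0 queue=[] holders={T1}
Step 16: wait(T2) -> count=0 queue=[T2] holders={T1}
Final holders: {T1} -> T2 not in holders

Answer: no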